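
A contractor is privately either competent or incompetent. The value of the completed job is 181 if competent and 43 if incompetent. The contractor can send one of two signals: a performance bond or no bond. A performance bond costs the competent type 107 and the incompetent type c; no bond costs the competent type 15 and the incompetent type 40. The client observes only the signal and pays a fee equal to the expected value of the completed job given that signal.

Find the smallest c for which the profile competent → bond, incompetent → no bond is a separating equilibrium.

178

Under separation: bond → competent (pays 181); no bond → incompetent (pays 43).
Competent: 181 − 107 = 74 ≥ 43 − 15 = 28. Holds regardless of c. ✓
Incompetent: 43 − 40 ≥ 181 − c, so c ≥ 181 − 3 = 178.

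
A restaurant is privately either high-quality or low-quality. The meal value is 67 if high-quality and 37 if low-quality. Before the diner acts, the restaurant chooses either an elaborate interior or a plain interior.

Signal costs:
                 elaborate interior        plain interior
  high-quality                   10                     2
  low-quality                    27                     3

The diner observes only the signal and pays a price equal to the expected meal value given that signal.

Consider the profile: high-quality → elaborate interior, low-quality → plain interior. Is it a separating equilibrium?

If types separate, elaborate interior earns payment 67 and plain interior earns 37.
High-quality: elaborate interior gives 67 − 10 = 57; plain interior gives 37 − 2 = 35. No deviation. ✓
Low-quality: plain interior gives 37 − 3 = 34; elaborate interior gives 67 − 27 = 40. Would deviate. ✗

No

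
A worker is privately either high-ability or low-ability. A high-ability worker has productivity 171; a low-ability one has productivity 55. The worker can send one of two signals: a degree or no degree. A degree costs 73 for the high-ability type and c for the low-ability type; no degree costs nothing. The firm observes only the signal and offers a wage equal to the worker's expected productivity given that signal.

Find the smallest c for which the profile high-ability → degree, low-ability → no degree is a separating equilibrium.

Under separation: degree → high-ability (pays 171); no degree → low-ability (pays 55).
High-ability: 171 − 73 = 98 ≥ 55 − 0 = 55. Holds regardless of c. ✓
Low-ability: 55 − 0 ≥ 171 − c, so c ≥ 171 − 55 = 116.

116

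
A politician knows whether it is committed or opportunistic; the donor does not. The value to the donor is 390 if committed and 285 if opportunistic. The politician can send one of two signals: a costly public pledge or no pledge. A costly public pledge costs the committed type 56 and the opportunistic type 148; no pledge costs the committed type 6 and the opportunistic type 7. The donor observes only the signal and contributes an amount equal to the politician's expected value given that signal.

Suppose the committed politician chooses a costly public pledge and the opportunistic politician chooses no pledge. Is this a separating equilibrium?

Yes

If types separate, pledge earns payment 390 and no pledge earns 285.
Committed: pledge gives 390 − 56 = 334; no pledge gives 285 − 6 = 279. No deviation. ✓
Opportunistic: no pledge gives 285 − 7 = 278; pledge gives 390 − 148 = 242. No deviation. ✓
Neither type gains from mimicking the other.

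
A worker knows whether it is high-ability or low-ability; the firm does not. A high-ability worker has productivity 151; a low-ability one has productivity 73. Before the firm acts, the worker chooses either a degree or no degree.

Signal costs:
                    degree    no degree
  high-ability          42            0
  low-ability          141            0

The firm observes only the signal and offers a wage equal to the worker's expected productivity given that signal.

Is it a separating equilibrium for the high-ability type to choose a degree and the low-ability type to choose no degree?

If types separate, degree earns payment 151 and no degree earns 73.
High-ability: degree gives 151 − 42 = 109; no degree gives 73 − 0 = 73. No deviation. ✓
Low-ability: no degree gives 73 − 0 = 73; degree gives 151 − 141 = 10. No deviation. ✓
Both incentive constraints hold.

Yes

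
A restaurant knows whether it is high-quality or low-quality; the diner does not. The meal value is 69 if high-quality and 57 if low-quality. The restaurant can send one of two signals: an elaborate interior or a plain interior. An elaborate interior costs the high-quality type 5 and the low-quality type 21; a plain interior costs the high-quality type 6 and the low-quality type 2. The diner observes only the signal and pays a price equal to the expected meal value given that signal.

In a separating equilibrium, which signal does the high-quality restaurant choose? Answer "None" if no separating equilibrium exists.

Try high-quality → elaborate interior, low-quality → plain interior:
  If types separate, elaborate interior earns payment 69 and plain interior earns 57.
  High-quality: elaborate interior gives 69 − 5 = 64; plain interior gives 57 − 6 = 51. No deviation. ✓
  Low-quality: plain interior gives 57 − 2 = 55; elaborate interior gives 69 − 21 = 48. No deviation. ✓
Both hold — the high-quality type sends elaborate interior.

elaborate interior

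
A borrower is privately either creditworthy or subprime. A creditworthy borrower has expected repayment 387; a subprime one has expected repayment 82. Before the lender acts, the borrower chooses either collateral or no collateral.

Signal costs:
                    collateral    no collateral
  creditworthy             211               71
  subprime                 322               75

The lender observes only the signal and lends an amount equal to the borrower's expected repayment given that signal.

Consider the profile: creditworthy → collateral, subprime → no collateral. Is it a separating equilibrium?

No

If types separate, collateral earns payment 387 and no collateral earns 82.
Creditworthy: collateral gives 387 − 211 = 176; no collateral gives 82 − 71 = 11. No deviation. ✓
Subprime: no collateral gives 82 − 75 = 7; collateral gives 387 − 322 = 65. Would deviate. ✗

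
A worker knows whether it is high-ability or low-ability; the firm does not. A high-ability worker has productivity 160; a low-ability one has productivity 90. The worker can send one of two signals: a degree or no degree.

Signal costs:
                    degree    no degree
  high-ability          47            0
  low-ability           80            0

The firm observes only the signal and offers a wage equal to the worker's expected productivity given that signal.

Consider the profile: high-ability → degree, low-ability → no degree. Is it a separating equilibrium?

Under separation the firm infers type exactly: degree → high-ability (pays 160), no degree → low-ability (pays 90).
High-ability: degree gives 160 − 47 = 113; no degree gives 90 − 0 = 90. No deviation. ✓
Low-ability: no degree gives 90 − 0 = 90; degree gives 160 − 80 = 80. No deviation. ✓
Both incentive constraints hold.

Yes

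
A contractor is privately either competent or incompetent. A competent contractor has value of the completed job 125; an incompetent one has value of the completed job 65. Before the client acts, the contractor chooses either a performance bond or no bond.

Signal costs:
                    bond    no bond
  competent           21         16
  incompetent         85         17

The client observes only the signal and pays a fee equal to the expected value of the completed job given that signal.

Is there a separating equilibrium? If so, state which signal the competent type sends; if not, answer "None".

Try competent → bond, incompetent → no bond:
  If types separate, bond earns payment 125 and no bond earns 65.
  Competent: bond gives 125 − 21 = 104; no bond gives 65 − 16 = 49. No deviation. ✓
  Incompetent: no bond gives 65 − 17 = 48; bond gives 125 − 85 = 40. No deviation. ✓
Both hold — the competent type sends bond.

bond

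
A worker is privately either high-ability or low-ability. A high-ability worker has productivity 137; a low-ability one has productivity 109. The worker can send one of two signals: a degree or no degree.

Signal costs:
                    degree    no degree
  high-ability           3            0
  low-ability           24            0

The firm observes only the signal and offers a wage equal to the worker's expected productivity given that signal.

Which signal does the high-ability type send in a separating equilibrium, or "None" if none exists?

None

Try high-ability → degree, low-ability → no degree:
  If types separate, degree earns payment 137 and no degree earns 109.
  High-ability: degree gives 137 − 3 = 134; no degree gives 109 − 0 = 109. No deviation. ✓
  Low-ability: no degree gives 109 − 0 = 109; degree gives 137 − 24 = 113. Would deviate. ✗
Try high-ability → no degree, low-ability → degree:
  If types separate, no degree earns payment 137 and degree earns 109.
  High-ability: no degree gives 137 − 0 = 137; degree gives 109 − 3 = 106. No deviation. ✓
  Low-ability: degree gives 109 − 24 = 85; no degree gives 137 − 0 = 137. Would deviate. ✗
Neither assignment is incentive-compatible.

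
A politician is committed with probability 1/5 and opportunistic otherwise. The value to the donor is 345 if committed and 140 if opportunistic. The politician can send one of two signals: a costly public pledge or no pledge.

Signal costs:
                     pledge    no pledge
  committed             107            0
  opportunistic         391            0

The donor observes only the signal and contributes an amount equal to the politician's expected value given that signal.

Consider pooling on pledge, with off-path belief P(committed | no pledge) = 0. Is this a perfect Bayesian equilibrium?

No

At the pooled signal (pledge) the donor holds the prior 1/5 and pays 1/5·345 + 4/5·140 = 181. Off-path (no pledge) belief 0 gives 0·345 + 1·140 = 140.
Committed: pledge gives 181 − 107 = 74; no pledge gives 140 − 0 = 140. Deviates. ✗
Opportunistic: pledge gives 181 − 391 = -210; no pledge gives 140 − 0 = 140. Deviates. ✗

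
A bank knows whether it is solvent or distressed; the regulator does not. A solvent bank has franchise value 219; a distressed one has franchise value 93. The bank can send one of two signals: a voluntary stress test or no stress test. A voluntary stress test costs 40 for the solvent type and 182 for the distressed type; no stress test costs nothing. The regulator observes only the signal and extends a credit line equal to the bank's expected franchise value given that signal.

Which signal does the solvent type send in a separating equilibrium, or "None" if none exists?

Try solvent → stress test, distressed → no stress test:
  If types separate, stress test earns payment 219 and no stress test earns 93.
  Solvent: stress test gives 219 − 40 = 179; no stress test gives 93 − 0 = 93. No deviation. ✓
  Distressed: no stress test gives 93 − 0 = 93; stress test gives 219 − 182 = 37. No deviation. ✓
Both hold — the solvent type sends stress test.

stress test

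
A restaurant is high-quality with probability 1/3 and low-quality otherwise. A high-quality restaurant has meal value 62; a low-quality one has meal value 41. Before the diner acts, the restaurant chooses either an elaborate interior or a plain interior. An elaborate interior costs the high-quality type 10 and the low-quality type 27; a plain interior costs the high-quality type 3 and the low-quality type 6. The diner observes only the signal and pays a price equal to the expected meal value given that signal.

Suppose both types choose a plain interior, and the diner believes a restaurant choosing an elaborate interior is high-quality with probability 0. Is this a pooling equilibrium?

At the pooled signal (plain interior) the diner holds the prior 1/3 and pays 1/3·62 + 2/3·41 = 48. Off-path (elaborate interior) belief 0 gives 0·62 + 1·41 = 41.
High-quality: plain interior gives 48 − 3 = 45; elaborate interior gives 41 − 10 = 31. Stays. ✓
Low-quality: plain interior gives 48 − 6 = 42; elaborate interior gives 41 − 27 = 14. Stays. ✓

Yes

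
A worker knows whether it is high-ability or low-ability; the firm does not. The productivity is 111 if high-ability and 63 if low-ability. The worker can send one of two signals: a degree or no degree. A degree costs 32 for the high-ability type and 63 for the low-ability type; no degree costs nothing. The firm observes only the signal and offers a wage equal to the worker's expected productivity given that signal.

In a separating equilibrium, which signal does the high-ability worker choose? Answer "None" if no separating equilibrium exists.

degree

Try high-ability → degree, low-ability → no degree:
  Under separation the firm infers type exactly: degree → high-ability (pays 111), no degree → low-ability (pays 63).
  High-ability: degree gives 111 − 32 = 79; no degree gives 63 − 0 = 63. No deviation. ✓
  Low-ability: no degree gives 63 − 0 = 63; degree gives 111 − 63 = 48. No deviation. ✓
Both hold — the high-ability type sends degree.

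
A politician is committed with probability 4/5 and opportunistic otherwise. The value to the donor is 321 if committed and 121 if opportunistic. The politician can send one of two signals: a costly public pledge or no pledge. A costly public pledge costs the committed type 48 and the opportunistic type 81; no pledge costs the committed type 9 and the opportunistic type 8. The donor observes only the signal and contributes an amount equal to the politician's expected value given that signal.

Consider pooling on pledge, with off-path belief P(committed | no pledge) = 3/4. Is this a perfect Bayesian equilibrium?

No

At the pooled signal (pledge) the donor holds the prior 4/5 and pays 4/5·321 + 1/5·121 = 281. Off-path (no pledge) belief 3/4 gives 3/4·321 + 1/4·121 = 271.
Committed: pledge gives 281 − 48 = 233; no pledge gives 271 − 9 = 262. Deviates. ✗
Opportunistic: pledge gives 281 − 81 = 200; no pledge gives 271 − 8 = 263. Deviates. ✗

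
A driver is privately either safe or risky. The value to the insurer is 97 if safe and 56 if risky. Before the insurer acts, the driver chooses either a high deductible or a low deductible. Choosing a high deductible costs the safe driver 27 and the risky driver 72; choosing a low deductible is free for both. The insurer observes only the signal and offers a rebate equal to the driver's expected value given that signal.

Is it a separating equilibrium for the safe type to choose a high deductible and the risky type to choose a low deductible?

Yes

Under separation the insurer infers type exactly: high deductible → safe (pays 97), low deductible → risky (pays 56).
Safe: high deductible gives 97 − 27 = 70; low deductible gives 56 − 0 = 56. No deviation. ✓
Risky: low deductible gives 56 − 0 = 56; high deductible gives 97 − 72 = 25. No deviation. ✓
Both incentive constraints hold.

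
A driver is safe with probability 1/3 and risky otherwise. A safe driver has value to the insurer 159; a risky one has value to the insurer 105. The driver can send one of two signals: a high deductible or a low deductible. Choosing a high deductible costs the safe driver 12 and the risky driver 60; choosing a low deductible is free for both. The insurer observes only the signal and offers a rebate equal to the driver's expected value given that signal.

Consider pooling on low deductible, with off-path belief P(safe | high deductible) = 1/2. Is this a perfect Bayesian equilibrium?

At the pooled signal (low deductible) the insurer holds the prior 1/3 and pays 1/3·159 + 2/3·105 = 123. Off-path (high deductible) belief 1/2 gives 1/2·159 + 1/2·105 = 132.
Safe: low deductible gives 123 − 0 = 123; high deductible gives 132 − 12 = 120. Stays. ✓
Risky: low deductible gives 123 − 0 = 123; high deductible gives 132 − 60 = 72. Stays. ✓

Yes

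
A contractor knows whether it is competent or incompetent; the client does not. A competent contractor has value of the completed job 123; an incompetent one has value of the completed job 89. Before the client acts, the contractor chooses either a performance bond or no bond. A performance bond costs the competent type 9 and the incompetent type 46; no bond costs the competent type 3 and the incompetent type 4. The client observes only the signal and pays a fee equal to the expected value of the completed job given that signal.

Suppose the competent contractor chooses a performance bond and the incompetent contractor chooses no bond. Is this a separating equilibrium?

If types separate, bond earns payment 123 and no bond earns 89.
Competent: bond gives 123 − 9 = 114; no bond gives 89 − 3 = 86. No deviation. ✓
Incompetent: no bond gives 89 − 4 = 85; bond gives 123 − 46 = 77. No deviation. ✓
Neither type gains from mimicking the other.

Yes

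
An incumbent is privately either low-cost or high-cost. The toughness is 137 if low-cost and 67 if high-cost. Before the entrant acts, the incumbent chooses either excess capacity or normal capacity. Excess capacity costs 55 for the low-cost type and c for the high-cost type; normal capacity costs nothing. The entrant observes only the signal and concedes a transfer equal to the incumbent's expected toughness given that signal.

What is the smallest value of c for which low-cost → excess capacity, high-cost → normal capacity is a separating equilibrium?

Under separation: excess capacity → low-cost (pays 137); normal capacity → high-cost (pays 67).
Low-cost: 137 − 55 = 82 ≥ 67 − 0 = 67. Holds regardless of c. ✓
High-cost: 67 − 0 ≥ 137 − c, so c ≥ 137 − 67 = 70.

70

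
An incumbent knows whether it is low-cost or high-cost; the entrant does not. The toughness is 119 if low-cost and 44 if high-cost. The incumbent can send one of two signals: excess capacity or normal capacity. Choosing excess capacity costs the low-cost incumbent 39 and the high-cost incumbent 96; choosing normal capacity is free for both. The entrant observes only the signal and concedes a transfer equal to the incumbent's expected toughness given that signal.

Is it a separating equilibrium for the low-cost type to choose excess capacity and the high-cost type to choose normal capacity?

Yes

Under separation the entrant infers type exactly: excess capacity → low-cost (pays 119), normal capacity → high-cost (pays 44).
Low-cost: excess capacity gives 119 − 39 = 80; normal capacity gives 44 − 0 = 44. No deviation. ✓
High-cost: normal capacity gives 44 − 0 = 44; excess capacity gives 119 − 96 = 23. No deviation. ✓
Both incentive constraints hold.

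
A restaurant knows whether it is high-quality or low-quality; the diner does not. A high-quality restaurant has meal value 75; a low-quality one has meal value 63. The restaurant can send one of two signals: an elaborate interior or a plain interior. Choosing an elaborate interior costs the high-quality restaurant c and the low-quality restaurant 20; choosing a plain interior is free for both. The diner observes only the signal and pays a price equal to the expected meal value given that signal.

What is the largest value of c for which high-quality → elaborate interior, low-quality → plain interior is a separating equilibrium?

12

Under separation: elaborate interior → high-quality (pays 75); plain interior → low-quality (pays 63).
Low-quality: 63 − 0 = 63 ≥ 75 − 20 = 55. Holds regardless of c. ✓
High-quality: 75 − c ≥ 63 − 0, so c ≤ 75 − 63 = 12.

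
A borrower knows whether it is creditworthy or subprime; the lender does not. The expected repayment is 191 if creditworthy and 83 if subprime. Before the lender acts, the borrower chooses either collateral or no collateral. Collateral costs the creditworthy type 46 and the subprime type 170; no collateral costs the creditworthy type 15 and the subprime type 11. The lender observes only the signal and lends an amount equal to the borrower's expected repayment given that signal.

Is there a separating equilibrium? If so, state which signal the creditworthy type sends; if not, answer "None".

collateral

Try creditworthy → collateral, subprime → no collateral:
  Under separation the lender infers type exactly: collateral → creditworthy (pays 191), no collateral → subprime (pays 83).
  Creditworthy: collateral gives 191 − 46 = 145; no collateral gives 83 − 15 = 68. No deviation. ✓
  Subprime: no collateral gives 83 − 11 = 72; collateral gives 191 − 170 = 21. No deviation. ✓
Both hold — the creditworthy type sends collateral.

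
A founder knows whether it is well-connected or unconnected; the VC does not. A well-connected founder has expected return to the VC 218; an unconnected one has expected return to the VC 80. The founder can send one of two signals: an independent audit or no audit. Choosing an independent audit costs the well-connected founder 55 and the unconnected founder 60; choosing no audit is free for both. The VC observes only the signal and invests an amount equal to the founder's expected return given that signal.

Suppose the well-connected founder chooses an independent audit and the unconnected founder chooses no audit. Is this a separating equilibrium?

If types separate, audit earns payment 218 and no audit earns 80.
Well-connected: audit gives 218 − 55 = 163; no audit gives 80 − 0 = 80. No deviation. ✓
Unconnected: no audit gives 80 − 0 = 80; audit gives 218 − 60 = 158. Would deviate. ✗

No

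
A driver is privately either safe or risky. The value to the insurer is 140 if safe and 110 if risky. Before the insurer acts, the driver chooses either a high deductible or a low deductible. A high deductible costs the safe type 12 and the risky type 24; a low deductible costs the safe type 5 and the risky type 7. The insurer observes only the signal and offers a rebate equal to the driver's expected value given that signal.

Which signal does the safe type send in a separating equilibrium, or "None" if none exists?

None

Try safe → high deductible, risky → low deductible:
  If types separate, high deductible earns payment 140 and low deductible earns 110.
  Safe: high deductible gives 140 − 12 = 128; low deductible gives 110 − 5 = 105. No deviation. ✓
  Risky: low deductible gives 110 − 7 = 103; high deductible gives 140 − 24 = 116. Would deviate. ✗
Try safe → low deductible, risky → high deductible:
  If types separate, low deductible earns payment 140 and high deductible earns 110.
  Safe: low deductible gives 140 − 5 = 135; high deductible gives 110 − 12 = 98. No deviation. ✓
  Risky: high deductible gives 110 − 24 = 86; low deductible gives 140 − 7 = 133. Would deviate. ✗
Neither assignment is incentive-compatible.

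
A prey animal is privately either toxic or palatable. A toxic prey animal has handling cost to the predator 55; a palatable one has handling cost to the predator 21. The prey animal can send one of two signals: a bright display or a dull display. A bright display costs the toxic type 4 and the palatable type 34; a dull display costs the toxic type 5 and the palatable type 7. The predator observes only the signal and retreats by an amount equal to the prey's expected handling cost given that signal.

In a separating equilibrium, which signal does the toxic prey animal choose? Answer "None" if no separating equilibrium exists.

Try toxic → bright display, palatable → dull display:
  Under separation the predator infers type exactly: bright display → toxic (pays 55), dull display → palatable (pays 21).
  Toxic: bright display gives 55 − 4 = 51; dull display gives 21 − 5 = 16. No deviation. ✓
  Palatable: dull display gives 21 − 7 = 14; bright display gives 55 − 34 = 21. Would deviate. ✗
Try toxic → dull display, palatable → bright display:
  Under separation the predator infers type exactly: dull display → toxic (pays 55), bright display → palatable (pays 21).
  Toxic: dull display gives 55 − 5 = 50; bright display gives 21 − 4 = 17. No deviation. ✓
  Palatable: bright display gives 21 − 34 = -13; dull display gives 55 − 7 = 48. Would deviate. ✗
Neither assignment is incentive-compatible.

None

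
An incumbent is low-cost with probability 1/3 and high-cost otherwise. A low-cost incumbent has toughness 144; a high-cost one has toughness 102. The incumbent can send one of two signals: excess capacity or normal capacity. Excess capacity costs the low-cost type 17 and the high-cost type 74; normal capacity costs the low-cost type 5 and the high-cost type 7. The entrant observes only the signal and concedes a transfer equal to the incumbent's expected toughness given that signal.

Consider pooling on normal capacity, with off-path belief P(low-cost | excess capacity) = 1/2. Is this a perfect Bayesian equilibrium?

Yes

At the pooled signal (normal capacity) the entrant holds the prior 1/3 and pays 1/3·144 + 2/3·102 = 116. Off-path (excess capacity) belief 1/2 gives 1/2·144 + 1/2·102 = 123.
Low-cost: normal capacity gives 116 − 5 = 111; excess capacity gives 123 − 17 = 106. Stays. ✓
High-cost: normal capacity gives 116 − 7 = 109; excess capacity gives 123 − 74 = 49. Stays. ✓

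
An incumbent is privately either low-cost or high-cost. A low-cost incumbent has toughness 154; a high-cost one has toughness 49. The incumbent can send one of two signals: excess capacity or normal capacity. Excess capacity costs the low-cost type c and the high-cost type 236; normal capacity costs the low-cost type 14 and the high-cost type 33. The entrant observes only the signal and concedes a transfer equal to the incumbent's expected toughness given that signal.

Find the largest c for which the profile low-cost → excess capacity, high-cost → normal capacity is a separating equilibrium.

Under separation: excess capacity → low-cost (pays 154); normal capacity → high-cost (pays 49).
High-cost: 49 − 33 = 16 ≥ 154 − 236 = -82. Holds regardless of c. ✓
Low-cost: 154 − c ≥ 49 − 14, so c ≤ 154 − 35 = 119.

119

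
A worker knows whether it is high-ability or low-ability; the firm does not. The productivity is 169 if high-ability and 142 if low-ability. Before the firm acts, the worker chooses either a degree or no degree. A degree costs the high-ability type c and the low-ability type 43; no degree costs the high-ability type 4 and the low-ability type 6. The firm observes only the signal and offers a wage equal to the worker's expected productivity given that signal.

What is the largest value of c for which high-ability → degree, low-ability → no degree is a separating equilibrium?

Under separation: degree → high-ability (pays 169); no degree → low-ability (pays 142).
Low-ability: 142 − 6 = 136 ≥ 169 − 43 = 126. Holds regardless of c. ✓
High-ability: 169 − c ≥ 142 − 4, so c ≤ 169 − 138 = 31.

31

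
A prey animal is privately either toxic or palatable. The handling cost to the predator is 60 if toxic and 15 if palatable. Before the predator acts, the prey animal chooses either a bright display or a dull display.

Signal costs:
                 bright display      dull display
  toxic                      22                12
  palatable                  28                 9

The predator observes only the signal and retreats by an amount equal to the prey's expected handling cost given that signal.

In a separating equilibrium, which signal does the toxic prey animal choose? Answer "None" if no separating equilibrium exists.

None

Try toxic → bright display, palatable → dull display:
  Under separation the predator infers type exactly: bright display → toxic (pays 60), dull display → palatable (pays 15).
  Toxic: bright display gives 60 − 22 = 38; dull display gives 15 − 12 = 3. No deviation. ✓
  Palatable: dull display gives 15 − 9 = 6; bright display gives 60 − 28 = 32. Would deviate. ✗
Try toxic → dull display, palatable → bright display:
  Under separation the predator infers type exactly: dull display → toxic (pays 60), bright display → palatable (pays 15).
  Toxic: dull display gives 60 − 12 = 48; bright display gives 15 − 22 = -7. No deviation. ✓
  Palatable: bright display gives 15 − 28 = -13; dull display gives 60 − 9 = 51. Would deviate. ✗
Neither assignment is incentive-compatible.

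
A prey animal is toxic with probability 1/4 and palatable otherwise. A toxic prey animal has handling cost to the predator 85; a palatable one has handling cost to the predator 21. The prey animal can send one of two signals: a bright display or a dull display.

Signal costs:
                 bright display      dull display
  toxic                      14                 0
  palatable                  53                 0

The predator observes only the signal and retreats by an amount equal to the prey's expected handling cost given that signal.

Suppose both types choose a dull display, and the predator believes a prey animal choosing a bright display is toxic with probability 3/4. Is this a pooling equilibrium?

On the equilibrium path (dull display) the predator holds the prior 1/4 and pays 1/4·85 + 3/4·21 = 37. Off-path (bright display) belief 3/4 gives 3/4·85 + 1/4·21 = 69.
Toxic: dull display gives 37 − 0 = 37; bright display gives 69 − 14 = 55. Deviates. ✗
Palatable: dull display gives 37 − 0 = 37; bright display gives 69 − 53 = 16. Stays. ✓

No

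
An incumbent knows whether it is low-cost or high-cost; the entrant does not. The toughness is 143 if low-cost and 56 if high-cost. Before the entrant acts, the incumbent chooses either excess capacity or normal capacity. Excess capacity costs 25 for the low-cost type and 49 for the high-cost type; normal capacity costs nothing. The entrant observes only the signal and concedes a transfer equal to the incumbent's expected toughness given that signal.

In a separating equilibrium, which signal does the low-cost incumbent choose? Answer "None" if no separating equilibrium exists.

None

Try low-cost → excess capacity, high-cost → normal capacity:
  If types separate, excess capacity earns payment 143 and normal capacity earns 56.
  Low-cost: excess capacity gives 143 − 25 = 118; normal capacity gives 56 − 0 = 56. No deviation. ✓
  High-cost: normal capacity gives 56 − 0 = 56; excess capacity gives 143 − 49 = 94. Would deviate. ✗
Try low-cost → normal capacity, high-cost → excess capacity:
  If types separate, normal capacity earns payment 143 and excess capacity earns 56.
  Low-cost: normal capacity gives 143 − 0 = 143; excess capacity gives 56 − 25 = 31. No deviation. ✓
  High-cost: excess capacity gives 56 − 49 = 7; normal capacity gives 143 − 0 = 143. Would deviate. ✗
Neither assignment is incentive-compatible.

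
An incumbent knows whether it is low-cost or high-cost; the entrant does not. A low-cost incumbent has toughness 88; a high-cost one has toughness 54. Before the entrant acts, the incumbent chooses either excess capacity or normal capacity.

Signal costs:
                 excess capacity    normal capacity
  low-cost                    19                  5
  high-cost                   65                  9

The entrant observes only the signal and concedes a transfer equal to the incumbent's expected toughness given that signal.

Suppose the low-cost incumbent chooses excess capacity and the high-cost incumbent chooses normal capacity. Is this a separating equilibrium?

Yes

If types separate, excess capacity earns payment 88 and normal capacity earns 54.
Low-cost: excess capacity gives 88 − 19 = 69; normal capacity gives 54 − 5 = 49. No deviation. ✓
High-cost: normal capacity gives 54 − 9 = 45; excess capacity gives 88 − 65 = 23. No deviation. ✓
Both incentive constraints hold.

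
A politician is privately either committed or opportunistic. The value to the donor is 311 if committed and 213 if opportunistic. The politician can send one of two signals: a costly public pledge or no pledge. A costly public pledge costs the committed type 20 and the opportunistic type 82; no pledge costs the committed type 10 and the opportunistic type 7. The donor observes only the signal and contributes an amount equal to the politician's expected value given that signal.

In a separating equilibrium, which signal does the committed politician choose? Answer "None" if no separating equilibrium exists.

None

Try committed → pledge, opportunistic → no pledge:
  If types separate, pledge earns payment 311 and no pledge earns 213.
  Committed: pledge gives 311 − 20 = 291; no pledge gives 213 − 10 = 203. No deviation. ✓
  Opportunistic: no pledge gives 213 − 7 = 206; pledge gives 311 − 82 = 229. Would deviate. ✗
Try committed → no pledge, opportunistic → pledge:
  If types separate, no pledge earns payment 311 and pledge earns 213.
  Committed: no pledge gives 311 − 10 = 301; pledge gives 213 − 20 = 193. No deviation. ✓
  Opportunistic: pledge gives 213 − 82 = 131; no pledge gives 311 − 7 = 304. Would deviate. ✗
Neither assignment is incentive-compatible.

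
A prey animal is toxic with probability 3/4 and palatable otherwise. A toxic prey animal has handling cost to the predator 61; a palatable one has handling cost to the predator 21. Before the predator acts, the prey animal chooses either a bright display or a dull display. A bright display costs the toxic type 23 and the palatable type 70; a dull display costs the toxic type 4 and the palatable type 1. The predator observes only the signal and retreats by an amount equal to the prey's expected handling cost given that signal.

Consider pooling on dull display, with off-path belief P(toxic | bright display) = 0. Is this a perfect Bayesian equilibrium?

On the equilibrium path (dull display) the predator holds the prior 3/4 and pays 3/4·61 + 1/4·21 = 51. Off-path (bright display) belief 0 gives 0·61 + 1·21 = 21.
Toxic: dull display gives 51 − 4 = 47; bright display gives 21 − 23 = -2. Stays. ✓
Palatable: dull display gives 51 − 1 = 50; bright display gives 21 − 70 = -49. Stays. ✓
Beliefs are Bayes-consistent on-path and both types best-respond.

Yes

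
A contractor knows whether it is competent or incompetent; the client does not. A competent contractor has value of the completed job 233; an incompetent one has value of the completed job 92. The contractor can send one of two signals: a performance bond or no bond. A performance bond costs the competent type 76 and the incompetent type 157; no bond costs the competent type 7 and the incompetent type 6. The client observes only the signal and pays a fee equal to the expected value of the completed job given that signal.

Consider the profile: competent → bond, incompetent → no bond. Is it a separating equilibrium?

Yes

Under separation the client infers type exactly: bond → competent (pays 233), no bond → incompetent (pays 92).
Competent: bond gives 233 − 76 = 157; no bond gives 92 − 7 = 85. No deviation. ✓
Incompetent: no bond gives 92 − 6 = 86; bond gives 233 − 157 = 76. No deviation. ✓
Both incentive constraints hold.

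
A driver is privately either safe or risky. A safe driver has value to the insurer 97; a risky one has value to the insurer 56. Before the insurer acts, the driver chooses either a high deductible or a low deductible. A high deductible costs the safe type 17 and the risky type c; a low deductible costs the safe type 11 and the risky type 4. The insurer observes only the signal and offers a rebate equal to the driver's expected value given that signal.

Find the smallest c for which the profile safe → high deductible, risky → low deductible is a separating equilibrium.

45

Under separation: high deductible → safe (pays 97); low deductible → risky (pays 56).
Safe: 97 − 17 = 80 ≥ 56 − 11 = 45. Holds regardless of c. ✓
Risky: 56 − 4 ≥ 97 − c, so c ≥ 97 − 52 = 45.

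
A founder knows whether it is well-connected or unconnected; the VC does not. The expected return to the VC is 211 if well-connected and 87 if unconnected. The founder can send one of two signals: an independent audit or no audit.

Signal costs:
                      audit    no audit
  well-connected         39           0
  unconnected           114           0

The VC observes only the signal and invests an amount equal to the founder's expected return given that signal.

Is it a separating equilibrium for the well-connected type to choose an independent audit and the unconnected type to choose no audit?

Under separation the VC infers type exactly: audit → well-connected (pays 211), no audit → unconnected (pays 87).
Well-connected: audit gives 211 − 39 = 172; no audit gives 87 − 0 = 87. No deviation. ✓
Unconnected: no audit gives 87 − 0 = 87; audit gives 211 − 114 = 97. Would deviate. ✗

No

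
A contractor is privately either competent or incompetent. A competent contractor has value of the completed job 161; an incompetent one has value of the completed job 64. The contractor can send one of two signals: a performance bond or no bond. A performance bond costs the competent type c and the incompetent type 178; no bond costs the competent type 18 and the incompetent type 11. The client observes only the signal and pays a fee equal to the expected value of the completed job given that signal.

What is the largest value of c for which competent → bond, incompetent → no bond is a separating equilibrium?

115

Under separation: bond → competent (pays 161); no bond → incompetent (pays 64).
Incompetent: 64 − 11 = 53 ≥ 161 − 178 = -17. Holds regardless of c. ✓
Competent: 161 − c ≥ 64 − 18, so c ≤ 161 − 46 = 115.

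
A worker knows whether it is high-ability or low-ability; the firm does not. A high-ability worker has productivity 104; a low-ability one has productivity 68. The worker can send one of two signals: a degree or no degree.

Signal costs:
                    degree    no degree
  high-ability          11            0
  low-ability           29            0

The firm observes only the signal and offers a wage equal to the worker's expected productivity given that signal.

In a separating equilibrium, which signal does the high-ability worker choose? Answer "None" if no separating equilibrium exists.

None

Try high-ability → degree, low-ability → no degree:
  If types separate, degree earns payment 104 and no degree earns 68.
  High-ability: degree gives 104 − 11 = 93; no degree gives 68 − 0 = 68. No deviation. ✓
  Low-ability: no degree gives 68 − 0 = 68; degree gives 104 − 29 = 75. Would deviate. ✗
Try high-ability → no degree, low-ability → degree:
  If types separate, no degree earns payment 104 and degree earns 68.
  High-ability: no degree gives 104 − 0 = 104; degree gives 68 − 11 = 57. No deviation. ✓
  Low-ability: degree gives 68 − 29 = 39; no degree gives 104 − 0 = 104. Would deviate. ✗
Neither assignment is incentive-compatible.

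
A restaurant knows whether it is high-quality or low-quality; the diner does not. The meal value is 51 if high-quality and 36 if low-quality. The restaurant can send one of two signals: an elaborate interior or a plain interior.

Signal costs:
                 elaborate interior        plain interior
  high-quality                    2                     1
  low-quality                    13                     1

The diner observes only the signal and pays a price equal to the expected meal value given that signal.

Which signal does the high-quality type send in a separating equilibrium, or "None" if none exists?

Try high-quality → elaborate interior, low-quality → plain interior:
  If types separate, elaborate interior earns payment 51 and plain interior earns 36.
  High-quality: elaborate interior gives 51 − 2 = 49; plain interior gives 36 − 1 = 35. No deviation. ✓
  Low-quality: plain interior gives 36 − 1 = 35; elaborate interior gives 51 − 13 = 38. Would deviate. ✗
Try high-quality → plain interior, low-quality → elaborate interior:
  If types separate, plain interior earns payment 51 and elaborate interior earns 36.
  High-quality: plain interior gives 51 − 1 = 50; elaborate interior gives 36 − 2 = 34. No deviation. ✓
  Low-quality: elaborate interior gives 36 − 13 = 23; plain interior gives 51 − 1 = 50. Would deviate. ✗
Neither assignment is incentive-compatible.

None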